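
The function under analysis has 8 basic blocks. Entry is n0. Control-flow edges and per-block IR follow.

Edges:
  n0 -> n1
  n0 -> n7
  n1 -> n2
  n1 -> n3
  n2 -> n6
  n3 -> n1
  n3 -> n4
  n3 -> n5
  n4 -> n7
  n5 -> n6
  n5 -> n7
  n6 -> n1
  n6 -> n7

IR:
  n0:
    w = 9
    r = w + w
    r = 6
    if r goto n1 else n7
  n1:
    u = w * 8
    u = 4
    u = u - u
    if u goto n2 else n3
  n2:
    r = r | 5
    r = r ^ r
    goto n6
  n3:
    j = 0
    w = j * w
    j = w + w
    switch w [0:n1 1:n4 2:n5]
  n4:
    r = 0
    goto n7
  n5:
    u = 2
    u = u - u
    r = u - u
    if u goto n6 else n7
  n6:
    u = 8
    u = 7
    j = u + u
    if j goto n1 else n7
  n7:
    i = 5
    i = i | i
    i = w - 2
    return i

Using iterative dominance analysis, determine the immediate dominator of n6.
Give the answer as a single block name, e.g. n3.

idom tree: n1←n0 n2←n1 n3←n1 n4←n3 n5←n3 n6←n1 n7←n0
Dom at joins:
  n1: preds {n0,n3,n6}: {n0} ∩ {n0,n1,n3} ∩ {n0,n1,n6} = {n0}; idom=n0
  n6: preds {n2,n5}: {n0,n1,n2} ∩ {n0,n1,n3,n5} = {n0,n1}; idom=n1
  n7: preds {n0,n4,n5,n6}: {n0} ∩ {n0,n1,n3,n4} ∩ {n0,n1,n3,n5} ∩ {n0,n1,n6} = {n0}; idom=n0

idom(n6) = n1

Answer: n1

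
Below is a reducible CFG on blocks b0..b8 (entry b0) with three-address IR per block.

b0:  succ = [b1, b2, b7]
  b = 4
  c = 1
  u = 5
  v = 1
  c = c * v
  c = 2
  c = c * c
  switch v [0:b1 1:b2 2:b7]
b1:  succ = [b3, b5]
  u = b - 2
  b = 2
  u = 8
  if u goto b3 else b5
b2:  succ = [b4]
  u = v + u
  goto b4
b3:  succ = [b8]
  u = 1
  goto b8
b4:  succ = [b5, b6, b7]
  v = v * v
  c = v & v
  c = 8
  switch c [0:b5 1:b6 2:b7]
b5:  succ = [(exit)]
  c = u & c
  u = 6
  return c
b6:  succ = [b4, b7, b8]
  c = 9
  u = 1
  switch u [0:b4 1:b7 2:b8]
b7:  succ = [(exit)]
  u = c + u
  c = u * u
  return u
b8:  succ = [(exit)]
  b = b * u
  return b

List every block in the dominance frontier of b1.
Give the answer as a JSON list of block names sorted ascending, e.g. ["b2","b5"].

Answer: ["b5", "b8"]

Derivation:
idom tree: b1←b0 b2←b0 b3←b1 b4←b2 b5←b0 b6←b4 b7←b0 b8←b0
Dom∩ at merges:
  b4: preds {b2,b6}: {b0,b2} ∩ {b0,b2,b4,b6} = {b0,b2}; idom=b2
  b5: preds {b1,b4}: {b0,b1} ∩ {b0,b2,b4} = {b0}; idom=b0
  b7: preds {b0,b4,b6}: {b0} ∩ {b0,b2,b4} ∩ {b0,b2,b4,b6} = {b0}; idom=b0
  b8: preds {b3,b6}: {b0,b1,b3} ∩ {b0,b2,b4,b6} = {b0}; idom=b0

DF walk-up:
  b4←b2: walk · to b2
  b4←b6: walk b6→b4 to b2
  b5←b1: walk b1 to b0
  b5←b4: walk b4→b2 to b0
  b7←b0: walk · to b0
  b7←b4: walk b4→b2 to b0
  b7←b6: walk b6→b4→b2 to b0
  b8←b3: walk b3→b1 to b0
  b8←b6: walk b6→b4→b2 to b0
  b0 → ∅
  b1 → {b5,b8}
  b2 → {b5,b7,b8}
  b3 → {b8}
  b4 → {b4,b5,b7,b8}
  b5 → ∅
  b6 → {b4,b7,b8}
  b7 → ∅
  b8 → ∅

DF(b1) = ["b5", "b8"]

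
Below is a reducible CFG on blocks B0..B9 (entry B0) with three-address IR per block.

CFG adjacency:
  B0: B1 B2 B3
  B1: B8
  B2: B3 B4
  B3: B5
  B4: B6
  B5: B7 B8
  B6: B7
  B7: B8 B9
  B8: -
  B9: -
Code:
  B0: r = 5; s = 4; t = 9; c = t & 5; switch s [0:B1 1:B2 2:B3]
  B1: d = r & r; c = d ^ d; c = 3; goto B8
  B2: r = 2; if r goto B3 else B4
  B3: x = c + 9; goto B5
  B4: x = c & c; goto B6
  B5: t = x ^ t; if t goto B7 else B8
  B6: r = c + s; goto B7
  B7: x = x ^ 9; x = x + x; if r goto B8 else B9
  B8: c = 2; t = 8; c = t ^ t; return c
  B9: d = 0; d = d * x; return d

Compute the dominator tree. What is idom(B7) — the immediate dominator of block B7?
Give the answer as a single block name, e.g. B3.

idom tree: B1←B0 B2←B0 B3←B0 B4←B2 B5←B3 B6←B4 B7←B0 B8←B0 B9←B7
Join-block Dom:
  B3: preds {B0,B2}: {B0} ∩ {B0,B2} = {B0}; idom=B0
  B7: preds {B5,B6}: {B0,B3,B5} ∩ {B0,B2,B4,B6} = {B0}; idom=B0
  B8: preds {B1,B5,B7}: {B0,B1} ∩ {B0,B3,B5} ∩ {B0,B7} = {B0}; idom=B0

idom(B7) = B0

Answer: B0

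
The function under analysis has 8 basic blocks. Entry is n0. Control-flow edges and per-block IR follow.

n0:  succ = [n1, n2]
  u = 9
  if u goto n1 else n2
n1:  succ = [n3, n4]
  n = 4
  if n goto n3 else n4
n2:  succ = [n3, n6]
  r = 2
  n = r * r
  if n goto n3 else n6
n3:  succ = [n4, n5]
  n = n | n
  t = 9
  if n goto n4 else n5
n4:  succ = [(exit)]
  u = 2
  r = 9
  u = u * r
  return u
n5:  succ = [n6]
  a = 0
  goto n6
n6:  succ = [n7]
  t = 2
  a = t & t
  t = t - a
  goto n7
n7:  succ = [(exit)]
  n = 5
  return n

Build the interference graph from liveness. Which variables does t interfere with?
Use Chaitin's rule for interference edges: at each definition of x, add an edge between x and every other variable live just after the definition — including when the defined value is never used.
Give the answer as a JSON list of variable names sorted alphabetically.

Answer: ["a", "n"]

Working:
Per-block:
  n0 def {u} use ∅
  n1 def {n} use ∅
  n2 def {n,r} use ∅
  n3 def {n,t} use {n}
  n4 def {r,u} use ∅
  n5 def {a} use ∅
  n6 def {a,t} use ∅
  n7 def {n} use ∅

Live sets:
  n0 li=∅ lo=∅
  n1 li=∅ lo={n}
  n2 li=∅ lo={n}
  n3 li={n} lo=∅
  n4 li=∅ lo=∅
  n5 li=∅ lo=∅
  n6 li=∅ lo=∅
  n7 li=∅ lo=∅

Conflict graph:
  a↔{t}
  n↔{t}
  r↔{u}
  t↔{a,n}
  u↔{r}

N(t) = ["a", "n"]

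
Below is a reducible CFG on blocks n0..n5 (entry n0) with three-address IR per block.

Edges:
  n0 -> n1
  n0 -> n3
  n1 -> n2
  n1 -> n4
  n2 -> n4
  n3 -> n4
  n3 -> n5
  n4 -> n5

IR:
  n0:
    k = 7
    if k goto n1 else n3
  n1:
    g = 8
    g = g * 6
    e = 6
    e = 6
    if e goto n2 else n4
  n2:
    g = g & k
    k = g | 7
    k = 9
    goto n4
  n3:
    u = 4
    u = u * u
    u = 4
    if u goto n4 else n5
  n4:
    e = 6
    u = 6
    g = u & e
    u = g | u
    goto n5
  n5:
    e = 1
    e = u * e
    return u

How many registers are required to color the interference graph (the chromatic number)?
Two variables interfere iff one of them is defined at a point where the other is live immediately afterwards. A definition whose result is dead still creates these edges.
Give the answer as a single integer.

def/use:
  n0 def {k} use ∅
  n1 def {e,g} use ∅
  n2 def {g,k} use {g,k}
  n3 def {u} use ∅
  n4 def {e,g,u} use ∅
  n5 def {e} use {u}

Live sets:
  live n0: ∅→{k}
  live n1: {k}→{g,k}
  live n2: {g,k}→∅
  live n3: ∅→{u}
  live n4: ∅→{u}
  live n5: {u}→∅

Interference:
  e — {g,k,u}
  g — {e,k,u}
  k — {e,g}
  u — {e,g}

Registers:
  lower bound: {e,g,k} mutually conflict ⇒ χ ≥ 3
  3-colouring: R0={e}  R1={g}  R2={k,u}
  χ = 3

Answer: 3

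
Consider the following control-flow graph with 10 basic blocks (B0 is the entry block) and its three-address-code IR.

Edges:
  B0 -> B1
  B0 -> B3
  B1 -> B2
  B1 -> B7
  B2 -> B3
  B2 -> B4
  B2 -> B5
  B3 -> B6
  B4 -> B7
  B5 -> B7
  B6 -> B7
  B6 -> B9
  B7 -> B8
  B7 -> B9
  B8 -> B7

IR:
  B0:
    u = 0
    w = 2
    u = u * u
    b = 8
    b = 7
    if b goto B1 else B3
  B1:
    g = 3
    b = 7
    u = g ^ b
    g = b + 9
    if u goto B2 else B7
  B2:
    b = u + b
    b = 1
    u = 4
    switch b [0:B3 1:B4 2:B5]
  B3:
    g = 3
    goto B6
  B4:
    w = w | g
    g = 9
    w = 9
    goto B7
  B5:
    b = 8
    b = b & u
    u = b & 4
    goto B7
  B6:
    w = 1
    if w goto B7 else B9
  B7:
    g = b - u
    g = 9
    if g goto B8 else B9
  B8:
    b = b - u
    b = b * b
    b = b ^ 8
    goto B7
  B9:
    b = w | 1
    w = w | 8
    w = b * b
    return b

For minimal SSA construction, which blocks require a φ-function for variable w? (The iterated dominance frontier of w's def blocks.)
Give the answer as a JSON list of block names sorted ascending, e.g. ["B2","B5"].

Answer: ["B7", "B9"]

Analysis:
idom tree: B1←B0 B2←B1 B3←B0 B4←B2 B5←B2 B6←B3 B7←B0 B8←B7 B9←B0
Join-block Dom:
  B3: preds {B0,B2}: {B0} ∩ {B0,B1,B2} = {B0}; idom=B0
  B7: preds {B1,B4,B5,B6,B8}: {B0,B1} ∩ {B0,B1,B2,B4} ∩ {B0,B1,B2,B5} ∩ {B0,B3,B6} ∩ {B0,B7,B8} = {B0}; idom=B0
  B9: preds {B6,B7}: {B0,B3,B6} ∩ {B0,B7} = {B0}; idom=B0

DF walk-up:
  join B3 pred B0: · stop@B0
  join B3 pred B2: B2→B1 stop@B0
  join B7 pred B1: B1 stop@B0
  join B7 pred B4: B4→B2→B1 stop@B0
  join B7 pred B5: B5→B2→B1 stop@B0
  join B7 pred B6: B6→B3 stop@B0
  join B7 pred B8: B8→B7 stop@B0
  join B9 pred B6: B6→B3 stop@B0
  join B9 pred B7: B7 stop@B0
  B0 → ∅
  B1 → {B3,B7}
  B2 → {B3,B7}
  B3 → {B7,B9}
  B4 → {B7}
  B5 → {B7}
  B6 → {B7,B9}
  B7 → {B7,B9}
  B8 → {B7}
  B9 → ∅

φ for w: defs {B0,B4,B6,B9}
  DF⁺ = {B7,B9}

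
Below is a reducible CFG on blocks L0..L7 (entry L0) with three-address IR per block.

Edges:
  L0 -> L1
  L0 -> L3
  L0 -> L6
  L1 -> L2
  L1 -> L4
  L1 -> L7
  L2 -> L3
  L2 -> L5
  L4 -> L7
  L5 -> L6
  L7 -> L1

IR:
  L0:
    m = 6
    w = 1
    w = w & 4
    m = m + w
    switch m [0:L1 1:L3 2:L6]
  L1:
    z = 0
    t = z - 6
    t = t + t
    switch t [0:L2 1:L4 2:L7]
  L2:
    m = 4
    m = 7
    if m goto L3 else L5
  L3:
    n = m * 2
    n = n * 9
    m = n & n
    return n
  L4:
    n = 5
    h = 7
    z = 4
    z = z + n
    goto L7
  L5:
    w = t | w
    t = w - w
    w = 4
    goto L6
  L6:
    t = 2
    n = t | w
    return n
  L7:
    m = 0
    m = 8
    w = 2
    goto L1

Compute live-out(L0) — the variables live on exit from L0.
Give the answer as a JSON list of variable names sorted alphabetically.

Answer: ["m", "w"]

Analysis:
Block summaries:
  L0: def={m,w} ue=∅
  L1: def={t,z} ue=∅
  L2: def={m} ue=∅
  L3: def={m,n} ue={m}
  L4: def={h,n,z} ue=∅
  L5: def={t,w} ue={t,w}
  L6: def={n,t} ue={w}
  L7: def={m,w} ue=∅

Live sets:
  L0 li=∅ lo={m,w}
  L1 li={w} lo={t,w}
  L2 li={t,w} lo={m,t,w}
  L3 li={m} lo=∅
  L4 li=∅ lo=∅
  L5 li={t,w} lo={w}
  L6 li={w} lo=∅
  L7 li=∅ lo={w}

live-out(L0) = ["m", "w"]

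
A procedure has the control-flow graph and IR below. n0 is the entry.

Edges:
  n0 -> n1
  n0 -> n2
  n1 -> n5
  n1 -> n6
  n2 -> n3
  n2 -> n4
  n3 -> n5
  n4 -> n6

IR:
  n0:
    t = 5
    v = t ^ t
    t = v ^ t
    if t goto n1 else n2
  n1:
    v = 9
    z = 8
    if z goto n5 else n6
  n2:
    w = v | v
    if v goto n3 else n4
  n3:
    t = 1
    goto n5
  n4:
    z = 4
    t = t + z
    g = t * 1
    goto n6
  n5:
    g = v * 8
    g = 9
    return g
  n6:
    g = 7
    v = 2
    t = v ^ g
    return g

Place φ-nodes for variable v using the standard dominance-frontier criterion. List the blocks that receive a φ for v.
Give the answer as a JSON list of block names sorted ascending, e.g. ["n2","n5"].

Answer: ["n5", "n6"]

Working:
idom tree: n1←n0 n2←n0 n3←n2 n4←n2 n5←n0 n6←n0
Dom∩ at merges:
  n5: preds {n1,n3}: {n0,n1} ∩ {n0,n2,n3} = {n0}; idom=n0
  n6: preds {n1,n4}: {n0,n1} ∩ {n0,n2,n4} = {n0}; idom=n0

DF derivation:
  n5←n1: walk n1 to n0
  n5←n3: walk n3→n2 to n0
  n6←n1: walk n1 to n0
  n6←n4: walk n4→n2 to n0
  n0: DF=∅
  n1: DF={n5,n6}
  n2: DF={n5,n6}
  n3: DF={n5}
  n4: DF={n6}
  n5: DF=∅
  n6: DF=∅

φ for v: defs {n0,n1,n6}
  DF⁺ = {n5,n6}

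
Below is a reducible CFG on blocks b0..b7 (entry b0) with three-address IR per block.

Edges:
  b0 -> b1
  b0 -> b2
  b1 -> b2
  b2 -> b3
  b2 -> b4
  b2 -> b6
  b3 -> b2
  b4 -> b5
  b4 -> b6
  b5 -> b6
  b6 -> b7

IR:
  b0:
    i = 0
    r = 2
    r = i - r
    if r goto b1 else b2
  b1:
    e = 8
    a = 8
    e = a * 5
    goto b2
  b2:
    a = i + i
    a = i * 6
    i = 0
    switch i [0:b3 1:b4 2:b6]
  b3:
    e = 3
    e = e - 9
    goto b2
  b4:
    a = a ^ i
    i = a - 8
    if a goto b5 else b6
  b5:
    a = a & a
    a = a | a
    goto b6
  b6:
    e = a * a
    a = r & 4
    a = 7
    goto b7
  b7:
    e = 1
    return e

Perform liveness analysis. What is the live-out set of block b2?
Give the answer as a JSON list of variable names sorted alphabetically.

Answer: ["a", "i", "r"]

Analysis:
Block summaries:
  b0: def={i,r} ue=∅
  b1: def={a,e} ue=∅
  b2: def={a,i} ue={i}
  b3: def={e} ue=∅
  b4: def={a,i} ue={a,i}
  b5: def={a} ue={a}
  b6: def={a,e} ue={a,r}
  b7: def={e} ue=∅

Live sets:
  b0 li=∅ lo={i,r}
  b1 li={i,r} lo={i,r}
  b2 li={i,r} lo={a,i,r}
  b3 li={i,r} lo={i,r}
  b4 li={a,i,r} lo={a,r}
  b5 li={a,r} lo={a,r}
  b6 li={a,r} lo=∅
  b7 li=∅ lo=∅

live-out(b2) = ["a", "i", "r"]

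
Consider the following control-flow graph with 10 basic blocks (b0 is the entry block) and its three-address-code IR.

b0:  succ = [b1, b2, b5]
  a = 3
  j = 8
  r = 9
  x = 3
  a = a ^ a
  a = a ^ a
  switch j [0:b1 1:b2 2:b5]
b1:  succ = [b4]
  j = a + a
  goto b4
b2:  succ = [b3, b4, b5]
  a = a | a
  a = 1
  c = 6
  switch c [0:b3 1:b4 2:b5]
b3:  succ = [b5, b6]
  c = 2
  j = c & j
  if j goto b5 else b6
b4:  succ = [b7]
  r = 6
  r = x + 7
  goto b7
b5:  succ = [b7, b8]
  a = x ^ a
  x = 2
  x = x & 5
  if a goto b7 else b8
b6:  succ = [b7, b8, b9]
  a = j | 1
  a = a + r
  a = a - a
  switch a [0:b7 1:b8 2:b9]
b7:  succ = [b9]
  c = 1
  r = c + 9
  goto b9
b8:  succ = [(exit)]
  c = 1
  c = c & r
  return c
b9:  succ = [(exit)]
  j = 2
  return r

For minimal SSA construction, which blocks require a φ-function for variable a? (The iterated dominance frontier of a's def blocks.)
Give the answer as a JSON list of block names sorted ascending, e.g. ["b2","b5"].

idom tree: b1←b0 b2←b0 b3←b2 b4←b0 b5←b0 b6←b3 b7←b0 b8←b0 b9←b0
Dom∩ at merges:
  b4: preds {b1,b2}: {b0,b1} ∩ {b0,b2} = {b0}; idom=b0
  b5: preds {b0,b2,b3}: {b0} ∩ {b0,b2} ∩ {b0,b2,b3} = {b0}; idom=b0
  b7: preds {b4,b5,b6}: {b0,b4} ∩ {b0,b5} ∩ {b0,b2,b3,b6} = {b0}; idom=b0
  b8: preds {b5,b6}: {b0,b5} ∩ {b0,b2,b3,b6} = {b0}; idom=b0
  b9: preds {b6,b7}: {b0,b2,b3,b6} ∩ {b0,b7} = {b0}; idom=b0

DF derivation:
  b4←b1: walk b1 to b0
  b4←b2: walk b2 to b0
  b5←b0: walk · to b0
  b5←b2: walk b2 to b0
  b5←b3: walk b3→b2 to b0
  b7←b4: walk b4 to b0
  b7←b5: walk b5 to b0
  b7←b6: walk b6→b3→b2 to b0
  b8←b5: walk b5 to b0
  b8←b6: walk b6→b3→b2 to b0
  b9←b6: walk b6→b3→b2 to b0
  b9←b7: walk b7 to b0
  DF(b0)=∅
  DF(b1)={b4}
  DF(b2)={b4,b5,b7,b8,b9}
  DF(b3)={b5,b7,b8,b9}
  DF(b4)={b7}
  DF(b5)={b7,b8}
  DF(b6)={b7,b8,b9}
  DF(b7)={b9}
  DF(b8)=∅
  DF(b9)=∅

φ for a: defs {b0,b2,b5,b6}
  DF⁺ = {b4,b5,b7,b8,b9}

Answer: ["b4", "b5", "b7", "b8", "b9"]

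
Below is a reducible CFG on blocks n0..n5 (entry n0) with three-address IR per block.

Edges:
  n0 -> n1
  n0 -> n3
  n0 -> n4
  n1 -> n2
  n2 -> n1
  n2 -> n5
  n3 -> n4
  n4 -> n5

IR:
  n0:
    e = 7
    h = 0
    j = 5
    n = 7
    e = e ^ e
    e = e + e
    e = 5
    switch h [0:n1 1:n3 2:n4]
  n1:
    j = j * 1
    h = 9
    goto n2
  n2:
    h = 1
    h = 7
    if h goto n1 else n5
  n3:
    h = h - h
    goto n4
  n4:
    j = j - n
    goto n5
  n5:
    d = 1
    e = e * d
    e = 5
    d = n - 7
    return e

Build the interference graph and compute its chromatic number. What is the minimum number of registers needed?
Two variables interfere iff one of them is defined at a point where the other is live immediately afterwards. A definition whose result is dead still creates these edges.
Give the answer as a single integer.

Answer: 4

Derivation:
def/use:
  n0: def={e,h,j,n} ue=∅
  n1: def={h,j} ue={j}
  n2: def={h} ue=∅
  n3: def={h} ue={h}
  n4: def={j} ue={j,n}
  n5: def={d,e} ue={e,n}

Liveness:
  live n0: ∅→{e,h,j,n}
  live n1: {e,j,n}→{e,j,n}
  live n2: {e,j,n}→{e,j,n}
  live n3: {e,h,j,n}→{e,j,n}
  live n4: {e,j,n}→{e,n}
  live n5: {e,n}→∅

Conflict graph:
  d: {e,n}
  e: {d,h,j,n}
  h: {e,j,n}
  j: {e,h,n}
  n: {d,e,h,j}

Registers:
  {e,h,j,n} pairwise interfere (4-clique) ⇒ χ ≥ 4
  4-colouring: c0={e}  c1={n}  c2={d,h}  c3={j}
  χ = 4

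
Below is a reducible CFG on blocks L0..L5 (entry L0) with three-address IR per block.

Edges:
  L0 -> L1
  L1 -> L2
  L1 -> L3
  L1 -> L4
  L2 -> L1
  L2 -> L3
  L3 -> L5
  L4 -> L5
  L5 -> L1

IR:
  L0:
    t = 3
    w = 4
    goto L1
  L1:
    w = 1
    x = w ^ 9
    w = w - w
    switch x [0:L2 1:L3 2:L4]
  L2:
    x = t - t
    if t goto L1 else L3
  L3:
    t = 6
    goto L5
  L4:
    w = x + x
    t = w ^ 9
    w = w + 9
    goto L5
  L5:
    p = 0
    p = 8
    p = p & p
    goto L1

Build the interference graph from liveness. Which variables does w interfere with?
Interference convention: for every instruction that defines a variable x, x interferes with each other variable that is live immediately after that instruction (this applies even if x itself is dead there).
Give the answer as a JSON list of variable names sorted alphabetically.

Block summaries:
  L0: {t,w} / ∅
  L1: {w,x} / ∅
  L2: {x} / {t}
  L3: {t} / ∅
  L4: {t,w} / {x}
  L5: {p} / ∅

Backward fixpoint:
  L0 li=∅ lo={t}
  L1 li={t} lo={t,x}
  L2 li={t} lo={t}
  L3 li=∅ lo={t}
  L4 li={x} lo={t}
  L5 li={t} lo={t}

Interfere edges:
  p — {t}
  t — {p,w,x}
  w — {t,x}
  x — {t,w}

N(w) = ["t", "x"]

Answer: ["t", "x"]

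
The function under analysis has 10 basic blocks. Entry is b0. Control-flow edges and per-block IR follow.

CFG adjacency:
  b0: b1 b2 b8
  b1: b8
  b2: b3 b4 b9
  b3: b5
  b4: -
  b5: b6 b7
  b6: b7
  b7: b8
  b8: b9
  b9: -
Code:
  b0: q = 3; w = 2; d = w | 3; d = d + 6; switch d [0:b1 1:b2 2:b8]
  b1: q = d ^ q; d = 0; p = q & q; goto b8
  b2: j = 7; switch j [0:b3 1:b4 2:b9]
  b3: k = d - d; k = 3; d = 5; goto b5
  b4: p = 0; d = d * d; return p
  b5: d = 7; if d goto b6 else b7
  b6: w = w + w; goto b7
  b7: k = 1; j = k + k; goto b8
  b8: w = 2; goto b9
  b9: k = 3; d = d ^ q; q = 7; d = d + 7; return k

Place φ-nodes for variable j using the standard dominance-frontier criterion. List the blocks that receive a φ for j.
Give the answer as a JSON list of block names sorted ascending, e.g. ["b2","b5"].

Answer: ["b8", "b9"]

Analysis:
idom tree: b1←b0 b2←b0 b3←b2 b4←b2 b5←b3 b6←b5 b7←b5 b8←b0 b9←b0
Dom∩ at merges:
  b7: preds {b5,b6}: {b0,b2,b3,b5} ∩ {b0,b2,b3,b5,b6} = {b0,b2,b3,b5}; idom=b5
  b8: preds {b0,b1,b7}: {b0} ∩ {b0,b1} ∩ {b0,b2,b3,b5,b7} = {b0}; idom=b0
  b9: preds {b2,b8}: {b0,b2} ∩ {b0,b8} = {b0}; idom=b0

DF derivation:
  join b7 pred b5: · stop@b5
  join b7 pred b6: b6 stop@b5
  join b8 pred b0: · stop@b0
  join b8 pred b1: b1 stop@b0
  join b8 pred b7: b7→b5→b3→b2 stop@b0
  join b9 pred b2: b2 stop@b0
  join b9 pred b8: b8 stop@b0
  b0: DF=∅
  b1: DF={b8}
  b2: DF={b8,b9}
  b3: DF={b8}
  b4: DF=∅
  b5: DF={b8}
  b6: DF={b7}
  b7: DF={b8}
  b8: DF={b9}
  b9: DF=∅

φ for j: defs {b2,b7}
  DF⁺ = {b8,b9}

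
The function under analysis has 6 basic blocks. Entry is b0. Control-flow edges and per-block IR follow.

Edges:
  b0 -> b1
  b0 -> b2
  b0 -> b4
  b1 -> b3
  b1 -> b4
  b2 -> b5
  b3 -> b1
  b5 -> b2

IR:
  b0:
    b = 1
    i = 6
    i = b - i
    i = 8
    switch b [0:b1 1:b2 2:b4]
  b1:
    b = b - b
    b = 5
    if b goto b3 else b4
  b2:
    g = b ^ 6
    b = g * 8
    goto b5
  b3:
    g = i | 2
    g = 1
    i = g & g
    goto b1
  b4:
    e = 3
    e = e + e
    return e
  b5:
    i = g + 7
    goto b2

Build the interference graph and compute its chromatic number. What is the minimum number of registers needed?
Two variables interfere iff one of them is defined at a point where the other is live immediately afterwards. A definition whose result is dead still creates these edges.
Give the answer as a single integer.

Answer: 2

Analysis:
Per-block:
  b0: {b,i} / ∅
  b1: {b} / {b}
  b2: {b,g} / {b}
  b3: {g,i} / {i}
  b4: {e} / ∅
  b5: {i} / {g}

Live sets:
  b0: in=∅ out={b,i}
  b1: in={b,i} out={b,i}
  b2: in={b} out={b,g}
  b3: in={b,i} out={b,i}
  b4: in=∅ out=∅
  b5: in={b,g} out={b}

Conflict graph:
  b↔{g,i}
  e↔∅
  g↔{b}
  i↔{b}

Registers:
  {b,g} pairwise interfere (2-clique) ⇒ χ ≥ 2
  2-colouring: r0={b,e}  r1={g,i}
  χ = 2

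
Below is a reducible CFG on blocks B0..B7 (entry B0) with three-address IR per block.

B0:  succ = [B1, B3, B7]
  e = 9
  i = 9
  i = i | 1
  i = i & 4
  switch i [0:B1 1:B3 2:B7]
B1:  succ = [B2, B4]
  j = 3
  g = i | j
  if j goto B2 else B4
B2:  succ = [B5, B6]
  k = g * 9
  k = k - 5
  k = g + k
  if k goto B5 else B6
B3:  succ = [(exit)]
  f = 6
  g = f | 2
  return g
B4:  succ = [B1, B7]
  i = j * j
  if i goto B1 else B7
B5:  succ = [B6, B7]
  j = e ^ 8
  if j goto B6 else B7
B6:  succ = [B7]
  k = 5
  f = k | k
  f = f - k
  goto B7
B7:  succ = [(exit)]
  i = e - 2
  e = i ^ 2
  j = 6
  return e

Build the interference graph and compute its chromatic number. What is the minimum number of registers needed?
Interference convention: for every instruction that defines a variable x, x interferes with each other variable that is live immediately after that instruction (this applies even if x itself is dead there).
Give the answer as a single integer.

def/use:
  B0: {e,i} / ∅
  B1: {g,j} / {i}
  B2: {k} / {g}
  B3: {f,g} / ∅
  B4: {i} / {j}
  B5: {j} / {e}
  B6: {f,k} / ∅
  B7: {e,i,j} / {e}

Live sets:
  live B0: ∅→{e,i}
  live B1: {e,i}→{e,g,j}
  live B2: {e,g}→{e}
  live B3: ∅→∅
  live B4: {e,j}→{e,i}
  live B5: {e}→{e}
  live B6: {e}→{e}
  live B7: {e}→∅

Conflict graph:
  e↔{f,g,i,j,k}
  f↔{e,k}
  g↔{e,j,k}
  i↔{e,j}
  j↔{e,g,i}
  k↔{e,f,g}

Colouring:
  {e,f,k} pairwise interfere (3-clique) ⇒ χ ≥ 3
  3-colouring: c0={e}  c1={f,g,i}  c2={j,k}
  χ = 3

Answer: 3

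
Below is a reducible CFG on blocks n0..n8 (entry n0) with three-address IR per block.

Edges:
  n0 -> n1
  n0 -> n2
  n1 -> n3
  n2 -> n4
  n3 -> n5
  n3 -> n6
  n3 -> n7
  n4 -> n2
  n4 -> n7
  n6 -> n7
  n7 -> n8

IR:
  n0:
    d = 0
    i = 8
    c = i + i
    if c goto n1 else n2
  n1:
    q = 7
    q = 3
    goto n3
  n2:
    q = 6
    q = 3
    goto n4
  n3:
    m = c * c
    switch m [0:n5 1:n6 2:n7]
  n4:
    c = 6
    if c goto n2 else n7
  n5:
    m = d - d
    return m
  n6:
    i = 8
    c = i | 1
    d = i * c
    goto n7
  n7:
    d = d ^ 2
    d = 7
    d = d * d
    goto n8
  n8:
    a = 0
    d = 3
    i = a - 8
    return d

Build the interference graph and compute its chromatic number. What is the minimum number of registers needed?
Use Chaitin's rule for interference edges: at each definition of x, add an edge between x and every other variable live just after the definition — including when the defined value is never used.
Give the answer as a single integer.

Answer: 3

Derivation:
Block summaries:
  n0: {c,d,i} / ∅
  n1: {q} / ∅
  n2: {q} / ∅
  n3: {m} / {c}
  n4: {c} / ∅
  n5: {m} / {d}
  n6: {c,d,i} / ∅
  n7: {d} / {d}
  n8: {a,d,i} / ∅

Live sets:
  n0 li=∅ lo={c,d}
  n1 li={c,d} lo={c,d}
  n2 li={d} lo={d}
  n3 li={c,d} lo={d}
  n4 li={d} lo={d}
  n5 li={d} lo=∅
  n6 li=∅ lo={d}
  n7 li={d} lo=∅
  n8 li=∅ lo=∅

Interference:
  a: {d}
  c: {d,i,q}
  d: {a,c,i,m,q}
  i: {c,d}
  m: {d}
  q: {c,d}

Colouring:
  clique {c,d,i} ⇒ need ≥ 3
  assign a→c1 c→c1 d→c0 i→c2 m→c1 q→c2 — no edge inside a register ⇒ χ ≤ 3
  χ = 3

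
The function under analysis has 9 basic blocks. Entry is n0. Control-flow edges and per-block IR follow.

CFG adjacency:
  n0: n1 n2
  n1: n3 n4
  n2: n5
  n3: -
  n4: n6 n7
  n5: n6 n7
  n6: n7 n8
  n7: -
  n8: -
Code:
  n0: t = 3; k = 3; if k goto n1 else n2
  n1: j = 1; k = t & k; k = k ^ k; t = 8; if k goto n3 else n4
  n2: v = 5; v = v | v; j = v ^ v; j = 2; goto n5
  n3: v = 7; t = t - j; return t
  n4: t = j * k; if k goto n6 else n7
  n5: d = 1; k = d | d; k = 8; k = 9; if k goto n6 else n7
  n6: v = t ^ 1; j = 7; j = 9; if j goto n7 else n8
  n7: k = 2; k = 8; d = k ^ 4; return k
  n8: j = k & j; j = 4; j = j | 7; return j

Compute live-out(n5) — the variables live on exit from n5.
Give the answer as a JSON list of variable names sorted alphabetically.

Answer: ["k", "t"]

Derivation:
Block summaries:
  n0: {k,t} / ∅
  n1: {j,k,t} / {k,t}
  n2: {j,v} / ∅
  n3: {t,v} / {j,t}
  n4: {t} / {j,k}
  n5: {d,k} / ∅
  n6: {j,v} / {t}
  n7: {d,k} / ∅
  n8: {j} / {j,k}

Backward fixpoint:
  live n0: ∅→{k,t}
  live n1: {k,t}→{j,k,t}
  live n2: {t}→{t}
  live n3: {j,t}→∅
  live n4: {j,k}→{k,t}
  live n5: {t}→{k,t}
  live n6: {k,t}→{j,k}
  live n7: ∅→∅
  live n8: {j,k}→∅

live-out(n5) = ["k", "t"]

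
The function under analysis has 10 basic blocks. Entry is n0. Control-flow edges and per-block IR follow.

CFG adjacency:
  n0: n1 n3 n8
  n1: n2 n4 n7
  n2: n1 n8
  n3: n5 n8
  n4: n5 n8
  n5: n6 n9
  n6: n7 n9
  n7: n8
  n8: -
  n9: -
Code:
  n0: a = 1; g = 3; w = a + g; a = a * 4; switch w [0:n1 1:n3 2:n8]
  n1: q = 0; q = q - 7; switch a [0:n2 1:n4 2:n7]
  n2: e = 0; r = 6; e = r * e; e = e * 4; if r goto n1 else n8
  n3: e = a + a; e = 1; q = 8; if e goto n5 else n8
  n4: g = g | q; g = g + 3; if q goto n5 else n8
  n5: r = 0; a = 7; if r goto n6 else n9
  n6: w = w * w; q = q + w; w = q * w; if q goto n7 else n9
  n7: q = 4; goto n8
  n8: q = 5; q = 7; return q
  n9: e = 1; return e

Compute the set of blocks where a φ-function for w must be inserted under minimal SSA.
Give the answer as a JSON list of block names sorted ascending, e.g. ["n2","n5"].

Answer: ["n7", "n8", "n9"]

Analysis:
idom tree: n1←n0 n2←n1 n3←n0 n4←n1 n5←n0 n6←n5 n7←n0 n8←n0 n9←n5
Join-block Dom:
  n1: preds {n0,n2}: {n0} ∩ {n0,n1,n2} = {n0}; idom=n0
  n5: preds {n3,n4}: {n0,n3} ∩ {n0,n1,n4} = {n0}; idom=n0
  n7: preds {n1,n6}: {n0,n1} ∩ {n0,n5,n6} = {n0}; idom=n0
  n8: preds {n0,n2,n3,n4,n7}: {n0} ∩ {n0,n1,n2} ∩ {n0,n3} ∩ {n0,n1,n4} ∩ {n0,n7} = {n0}; idom=n0
  n9: preds {n5,n6}: {n0,n5} ∩ {n0,n5,n6} = {n0,n5}; idom=n5

Frontier:
  n1←n0: walk · to n0
  n1←n2: walk n2→n1 to n0
  n5←n3: walk n3 to n0
  n5←n4: walk n4→n1 to n0
  n7←n1: walk n1 to n0
  n7←n6: walk n6→n5 to n0
  n8←n0: walk · to n0
  n8←n2: walk n2→n1 to n0
  n8←n3: walk n3 to n0
  n8←n4: walk n4→n1 to n0
  n8←n7: walk n7 to n0
  n9←n5: walk · to n5
  n9←n6: walk n6 to n5
  n0 → ∅
  n1 → {n1,n5,n7,n8}
  n2 → {n1,n8}
  n3 → {n5,n8}
  n4 → {n5,n8}
  n5 → {n7}
  n6 → {n7,n9}
  n7 → {n8}
  n8 → ∅
  n9 → ∅

φ for w: defs {n0,n6}
  DF⁺ = {n7,n8,n9}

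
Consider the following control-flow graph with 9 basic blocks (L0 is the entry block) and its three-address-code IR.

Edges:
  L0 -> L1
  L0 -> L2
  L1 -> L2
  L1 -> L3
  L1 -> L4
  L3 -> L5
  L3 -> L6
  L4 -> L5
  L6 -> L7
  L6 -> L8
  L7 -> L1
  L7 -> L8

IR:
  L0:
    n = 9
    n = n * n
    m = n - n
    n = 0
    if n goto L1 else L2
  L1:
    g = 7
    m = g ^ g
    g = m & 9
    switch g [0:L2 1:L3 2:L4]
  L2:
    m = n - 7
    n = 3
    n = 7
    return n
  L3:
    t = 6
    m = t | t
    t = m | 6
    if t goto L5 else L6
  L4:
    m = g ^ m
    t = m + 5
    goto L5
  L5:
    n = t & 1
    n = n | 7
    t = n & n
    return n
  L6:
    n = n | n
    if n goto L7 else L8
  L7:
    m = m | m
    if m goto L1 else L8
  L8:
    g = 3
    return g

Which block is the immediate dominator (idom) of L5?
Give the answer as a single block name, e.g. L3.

idom tree: L1←L0 L2←L0 L3←L1 L4←L1 L5←L1 L6←L3 L7←L6 L8←L6
Dom∩ at merges:
  L1: preds {L0,L7}: {L0} ∩ {L0,L1,L3,L6,L7} = {L0}; idom=L0
  L2: preds {L0,L1}: {L0} ∩ {L0,L1} = {L0}; idom=L0
  L5: preds {L3,L4}: {L0,L1,L3} ∩ {L0,L1,L4} = {L0,L1}; idom=L1
  L8: preds {L6,L7}: {L0,L1,L3,L6} ∩ {L0,L1,L3,L6,L7} = {L0,L1,L3,L6}; idom=L6

idom(L5) = L1

Answer: L1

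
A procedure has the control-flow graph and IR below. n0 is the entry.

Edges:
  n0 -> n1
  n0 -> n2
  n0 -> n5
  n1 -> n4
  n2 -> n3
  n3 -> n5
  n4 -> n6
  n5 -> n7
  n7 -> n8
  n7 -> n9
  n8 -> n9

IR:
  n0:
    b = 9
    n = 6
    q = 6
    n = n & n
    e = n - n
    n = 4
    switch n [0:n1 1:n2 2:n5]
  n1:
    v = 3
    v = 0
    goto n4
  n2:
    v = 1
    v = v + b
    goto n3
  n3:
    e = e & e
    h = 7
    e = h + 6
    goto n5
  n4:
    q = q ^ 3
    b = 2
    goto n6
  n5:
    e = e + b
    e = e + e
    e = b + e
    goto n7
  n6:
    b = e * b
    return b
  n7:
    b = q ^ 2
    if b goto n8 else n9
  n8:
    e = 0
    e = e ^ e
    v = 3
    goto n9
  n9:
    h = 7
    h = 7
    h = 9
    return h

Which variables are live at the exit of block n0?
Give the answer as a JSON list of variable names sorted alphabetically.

Answer: ["b", "e", "q"]

Analysis:
Per-block:
  n0 def {b,e,n,q} use ∅
  n1 def {v} use ∅
  n2 def {v} use {b}
  n3 def {e,h} use {e}
  n4 def {b,q} use {q}
  n5 def {e} use {b,e}
  n6 def {b} use {b,e}
  n7 def {b} use {q}
  n8 def {e,v} use ∅
  n9 def {h} use ∅

Liveness:
  live n0: ∅→{b,e,q}
  live n1: {e,q}→{e,q}
  live n2: {b,e,q}→{b,e,q}
  live n3: {b,e,q}→{b,e,q}
  live n4: {e,q}→{b,e}
  live n5: {b,e,q}→{q}
  live n6: {b,e}→∅
  live n7: {q}→∅
  live n8: ∅→∅
  live n9: ∅→∅

live-out(n0) = ["b", "e", "q"]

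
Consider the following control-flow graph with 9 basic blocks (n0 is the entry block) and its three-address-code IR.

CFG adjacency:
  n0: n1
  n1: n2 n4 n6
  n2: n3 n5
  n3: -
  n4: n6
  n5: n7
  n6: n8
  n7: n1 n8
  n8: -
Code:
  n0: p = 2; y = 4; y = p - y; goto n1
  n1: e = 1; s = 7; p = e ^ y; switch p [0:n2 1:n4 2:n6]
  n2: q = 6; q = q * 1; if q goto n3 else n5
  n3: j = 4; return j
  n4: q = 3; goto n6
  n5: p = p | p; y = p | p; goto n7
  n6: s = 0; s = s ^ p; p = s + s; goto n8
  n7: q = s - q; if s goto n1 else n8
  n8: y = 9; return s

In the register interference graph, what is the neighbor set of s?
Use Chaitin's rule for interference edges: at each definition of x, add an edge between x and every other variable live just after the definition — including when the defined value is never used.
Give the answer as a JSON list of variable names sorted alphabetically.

Answer: ["e", "p", "q", "y"]

Derivation:
def/use:
  n0 def {p,y} use ∅
  n1 def {e,p,s} use {y}
  n2 def {q} use ∅
  n3 def {j} use ∅
  n4 def {q} use ∅
  n5 def {p,y} use {p}
  n6 def {p,s} use {p}
  n7 def {q} use {q,s}
  n8 def {y} use {s}

Live sets:
  n0: in=∅ out={y}
  n1: in={y} out={p,s}
  n2: in={p,s} out={p,q,s}
  n3: in=∅ out=∅
  n4: in={p} out={p}
  n5: in={p,q,s} out={q,s,y}
  n6: in={p} out={s}
  n7: in={q,s,y} out={s,y}
  n8: in={s} out=∅

Conflict graph:
  e: {s,y}
  j: ∅
  p: {q,s,y}
  q: {p,s,y}
  s: {e,p,q,y}
  y: {e,p,q,s}

N(s) = ["e", "p", "q", "y"]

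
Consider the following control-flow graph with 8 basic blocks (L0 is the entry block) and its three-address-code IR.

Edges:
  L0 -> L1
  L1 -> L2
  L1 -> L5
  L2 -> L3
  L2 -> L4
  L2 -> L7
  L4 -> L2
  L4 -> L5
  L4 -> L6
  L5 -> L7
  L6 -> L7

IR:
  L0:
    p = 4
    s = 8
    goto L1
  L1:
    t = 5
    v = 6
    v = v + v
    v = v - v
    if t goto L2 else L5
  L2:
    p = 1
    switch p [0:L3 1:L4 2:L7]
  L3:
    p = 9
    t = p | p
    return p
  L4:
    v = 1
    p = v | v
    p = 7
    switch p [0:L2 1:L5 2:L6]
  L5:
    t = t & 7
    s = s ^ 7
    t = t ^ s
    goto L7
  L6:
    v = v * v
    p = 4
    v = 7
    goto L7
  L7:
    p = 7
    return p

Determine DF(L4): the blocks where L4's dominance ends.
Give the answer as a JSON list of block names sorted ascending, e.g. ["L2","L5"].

Answer: ["L2", "L5", "L7"]

Working:
idom tree: L1←L0 L2←L1 L3←L2 L4←L2 L5←L1 L6←L4 L7←L1
Dom∩ at merges:
  L2: preds {L1,L4}: {L0,L1} ∩ {L0,L1,L2,L4} = {L0,L1}; idom=L1
  L5: preds {L1,L4}: {L0,L1} ∩ {L0,L1,L2,L4} = {L0,L1}; idom=L1
  L7: preds {L2,L5,L6}: {L0,L1,L2} ∩ {L0,L1,L5} ∩ {L0,L1,L2,L4,L6} = {L0,L1}; idom=L1

DF walk-up:
  L2←L1: walk · to L1
  L2←L4: walk L4→L2 to L1
  L5←L1: walk · to L1
  L5←L4: walk L4→L2 to L1
  L7←L2: walk L2 to L1
  L7←L5: walk L5 to L1
  L7←L6: walk L6→L4→L2 to L1
  DF(L0)=∅
  DF(L1)=∅
  DF(L2)={L2,L5,L7}
  DF(L3)=∅
  DF(L4)={L2,L5,L7}
  DF(L5)={L7}
  DF(L6)={L7}
  DF(L7)=∅

DF(L4) = ["L2", "L5", "L7"]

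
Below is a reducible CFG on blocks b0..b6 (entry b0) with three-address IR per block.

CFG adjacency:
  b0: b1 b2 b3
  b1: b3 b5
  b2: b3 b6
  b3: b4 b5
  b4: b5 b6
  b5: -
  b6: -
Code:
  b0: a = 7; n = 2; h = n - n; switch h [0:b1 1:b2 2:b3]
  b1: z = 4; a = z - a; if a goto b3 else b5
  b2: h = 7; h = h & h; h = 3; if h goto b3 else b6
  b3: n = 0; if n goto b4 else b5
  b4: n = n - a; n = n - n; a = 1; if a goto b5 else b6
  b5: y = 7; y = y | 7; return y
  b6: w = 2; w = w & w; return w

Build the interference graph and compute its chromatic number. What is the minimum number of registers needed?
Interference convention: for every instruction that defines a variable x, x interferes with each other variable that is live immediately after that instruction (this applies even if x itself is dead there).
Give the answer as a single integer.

Answer: 2

Working:
def/use:
  b0: def={a,h,n} ue=∅
  b1: def={a,z} ue={a}
  b2: def={h} ue=∅
  b3: def={n} ue=∅
  b4: def={a,n} ue={a,n}
  b5: def={y} ue=∅
  b6: def={w} ue=∅

Live sets:
  b0: in=∅ out={a}
  b1: in={a} out={a}
  b2: in={a} out={a}
  b3: in={a} out={a,n}
  b4: in={a,n} out=∅
  b5: in=∅ out=∅
  b6: in=∅ out=∅

Interfere edges:
  a↔{h,n,z}
  h↔{a}
  n↔{a}
  w↔∅
  y↔∅
  z↔{a}

Chromatic number:
  lower bound: {a,h} mutually conflict ⇒ χ ≥ 2
  2-colouring: r0={a,w,y}  r1={h,n,z}
  χ = 2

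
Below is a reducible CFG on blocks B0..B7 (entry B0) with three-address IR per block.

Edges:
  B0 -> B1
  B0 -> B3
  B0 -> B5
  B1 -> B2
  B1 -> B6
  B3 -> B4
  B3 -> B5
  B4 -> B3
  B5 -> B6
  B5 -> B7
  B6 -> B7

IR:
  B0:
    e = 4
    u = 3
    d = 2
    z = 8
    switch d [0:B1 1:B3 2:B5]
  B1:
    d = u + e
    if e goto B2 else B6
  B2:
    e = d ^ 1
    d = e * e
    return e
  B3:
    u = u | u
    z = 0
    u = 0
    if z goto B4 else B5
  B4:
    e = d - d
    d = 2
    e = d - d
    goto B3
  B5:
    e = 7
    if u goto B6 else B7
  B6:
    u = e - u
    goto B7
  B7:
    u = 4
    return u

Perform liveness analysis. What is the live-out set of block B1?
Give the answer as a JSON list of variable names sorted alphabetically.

Block summaries:
  B0: {d,e,u,z} / ∅
  B1: {d} / {e,u}
  B2: {d,e} / {d}
  B3: {u,z} / {u}
  B4: {d,e} / {d}
  B5: {e} / {u}
  B6: {u} / {e,u}
  B7: {u} / ∅

Backward fixpoint:
  B0: in=∅ out={d,e,u}
  B1: in={e,u} out={d,e,u}
  B2: in={d} out=∅
  B3: in={d,u} out={d,u}
  B4: in={d,u} out={d,u}
  B5: in={u} out={e,u}
  B6: in={e,u} out=∅
  B7: in=∅ out=∅

live-out(B1) = ["d", "e", "u"]

Answer: ["d", "e", "u"]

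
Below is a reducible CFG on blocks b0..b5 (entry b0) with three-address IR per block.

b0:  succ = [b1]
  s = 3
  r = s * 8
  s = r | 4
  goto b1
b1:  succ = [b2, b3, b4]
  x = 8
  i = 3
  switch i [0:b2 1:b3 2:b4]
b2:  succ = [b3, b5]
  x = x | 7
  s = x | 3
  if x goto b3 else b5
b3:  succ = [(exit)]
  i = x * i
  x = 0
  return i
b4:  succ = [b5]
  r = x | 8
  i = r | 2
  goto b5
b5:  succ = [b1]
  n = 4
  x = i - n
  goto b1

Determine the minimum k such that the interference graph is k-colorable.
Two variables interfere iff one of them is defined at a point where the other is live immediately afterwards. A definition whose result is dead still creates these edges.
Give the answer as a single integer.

Block summaries:
  b0 def {r,s} use ∅
  b1 def {i,x} use ∅
  b2 def {s,x} use {x}
  b3 def {i,x} use {i,x}
  b4 def {i,r} use {x}
  b5 def {n,x} use {i}

Backward fixpoint:
  b0 li=∅ lo=∅
  b1 li=∅ lo={i,x}
  b2 li={i,x} lo={i,x}
  b3 li={i,x} lo=∅
  b4 li={x} lo={i}
  b5 li={i} lo=∅

Interference:
  i: {n,s,x}
  n: {i}
  r: ∅
  s: {i,x}
  x: {i,s}

Colouring:
  clique {i,s,x} ⇒ need ≥ 3
  3-colouring: R0={i,r}  R1={n,s}  R2={x}
  χ = 3

Answer: 3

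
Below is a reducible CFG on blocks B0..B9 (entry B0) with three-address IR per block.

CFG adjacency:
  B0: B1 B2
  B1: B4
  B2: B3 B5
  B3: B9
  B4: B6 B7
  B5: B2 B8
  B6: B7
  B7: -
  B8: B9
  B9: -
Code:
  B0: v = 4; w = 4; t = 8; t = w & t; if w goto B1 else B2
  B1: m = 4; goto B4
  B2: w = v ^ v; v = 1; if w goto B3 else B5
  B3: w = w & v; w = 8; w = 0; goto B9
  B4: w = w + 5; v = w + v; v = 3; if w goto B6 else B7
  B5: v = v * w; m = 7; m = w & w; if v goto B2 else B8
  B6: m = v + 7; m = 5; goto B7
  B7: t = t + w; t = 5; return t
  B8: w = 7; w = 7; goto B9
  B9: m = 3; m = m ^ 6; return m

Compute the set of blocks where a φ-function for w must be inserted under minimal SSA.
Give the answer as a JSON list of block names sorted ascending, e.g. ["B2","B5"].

Answer: ["B2", "B9"]

Analysis:
idom tree: B1←B0 B2←B0 B3←B2 B4←B1 B5←B2 B6←B4 B7←B4 B8←B5 B9←B2
Join-block Dom:
  B2: preds {B0,B5}: {B0} ∩ {B0,B2,B5} = {B0}; idom=B0
  B7: preds {B4,B6}: {B0,B1,B4} ∩ {B0,B1,B4,B6} = {B0,B1,B4}; idom=B4
  B9: preds {B3,B8}: {B0,B2,B3} ∩ {B0,B2,B5,B8} = {B0,B2}; idom=B2

DF walk-up:
  join B2 pred B0: · stop@B0
  join B2 pred B5: B5→B2 stop@B0
  join B7 pred B4: · stop@B4
  join B7 pred B6: B6 stop@B4
  join B9 pred B3: B3 stop@B2
  join B9 pred B8: B8→B5 stop@B2
  B0 → ∅
  B1 → ∅
  B2 → {B2}
  B3 → {B9}
  B4 → ∅
  B5 → {B2,B9}
  B6 → {B7}
  B7 → ∅
  B8 → {B9}
  B9 → ∅

φ for w: defs {B0,B2,B3,B4,B8}
  DF⁺ = {B2,B9}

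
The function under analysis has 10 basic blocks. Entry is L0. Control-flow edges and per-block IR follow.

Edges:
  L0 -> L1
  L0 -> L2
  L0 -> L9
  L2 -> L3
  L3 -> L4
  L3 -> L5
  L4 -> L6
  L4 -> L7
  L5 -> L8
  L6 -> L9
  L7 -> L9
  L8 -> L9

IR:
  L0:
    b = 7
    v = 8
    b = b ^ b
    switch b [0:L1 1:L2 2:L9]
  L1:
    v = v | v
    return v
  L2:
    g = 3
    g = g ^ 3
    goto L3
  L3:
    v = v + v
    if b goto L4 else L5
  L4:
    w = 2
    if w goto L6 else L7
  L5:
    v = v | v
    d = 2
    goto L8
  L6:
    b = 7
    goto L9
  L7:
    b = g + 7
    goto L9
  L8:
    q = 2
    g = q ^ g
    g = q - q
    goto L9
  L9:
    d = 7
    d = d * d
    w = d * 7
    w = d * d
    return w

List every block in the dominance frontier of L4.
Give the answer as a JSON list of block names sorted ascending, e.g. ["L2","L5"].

idom tree: L1←L0 L2←L0 L3←L2 L4←L3 L5←L3 L6←L4 L7←L4 L8←L5 L9←L0
Dom∩ at merges:
  L9: preds {L0,L6,L7,L8}: {L0} ∩ {L0,L2,L3,L4,L6} ∩ {L0,L2,L3,L4,L7} ∩ {L0,L2,L3,L5,L8} = {L0}; idom=L0

Frontier:
  join L9 pred L0: · stop@L0
  join L9 pred L6: L6→L4→L3→L2 stop@L0
  join L9 pred L7: L7→L4→L3→L2 stop@L0
  join L9 pred L8: L8→L5→L3→L2 stop@L0
  DF(L0)=∅
  DF(L1)=∅
  DF(L2)={L9}
  DF(L3)={L9}
  DF(L4)={L9}
  DF(L5)={L9}
  DF(L6)={L9}
  DF(L7)={L9}
  DF(L8)={L9}
  DF(L9)=∅

DF(L4) = ["L9"]

Answer: ["L9"]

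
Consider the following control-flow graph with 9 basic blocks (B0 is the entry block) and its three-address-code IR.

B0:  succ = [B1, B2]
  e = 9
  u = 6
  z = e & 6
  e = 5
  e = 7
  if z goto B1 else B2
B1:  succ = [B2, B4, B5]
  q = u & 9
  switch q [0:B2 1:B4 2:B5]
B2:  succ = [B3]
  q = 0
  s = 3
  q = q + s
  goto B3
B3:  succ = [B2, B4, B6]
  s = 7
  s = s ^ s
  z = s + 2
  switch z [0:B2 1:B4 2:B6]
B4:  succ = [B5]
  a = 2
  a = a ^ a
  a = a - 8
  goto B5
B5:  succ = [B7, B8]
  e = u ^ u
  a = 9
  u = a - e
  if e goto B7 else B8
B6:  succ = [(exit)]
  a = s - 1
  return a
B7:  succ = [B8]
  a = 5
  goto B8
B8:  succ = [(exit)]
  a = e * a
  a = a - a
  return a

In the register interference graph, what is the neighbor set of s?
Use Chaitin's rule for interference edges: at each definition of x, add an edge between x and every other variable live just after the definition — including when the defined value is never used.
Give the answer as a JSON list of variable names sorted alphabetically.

Answer: ["q", "u", "z"]

Working:
Per-block:
  B0 def {e,u,z} use ∅
  B1 def {q} use {u}
  B2 def {q,s} use ∅
  B3 def {s,z} use ∅
  B4 def {a} use ∅
  B5 def {a,e,u} use {u}
  B6 def {a} use {s}
  B7 def {a} use ∅
  B8 def {a} use {a,e}

Backward fixpoint:
  B0 li=∅ lo={u}
  B1 li={u} lo={u}
  B2 li={u} lo={u}
  B3 li={u} lo={s,u}
  B4 li={u} lo={u}
  B5 li={u} lo={a,e}
  B6 li={s} lo=∅
  B7 li={e} lo={a,e}
  B8 li={a,e} lo=∅

Interference:
  a — {e,u}
  e — {a,u,z}
  q — {s,u}
  s — {q,u,z}
  u — {a,e,q,s,z}
  z — {e,s,u}

N(s) = ["q", "u", "z"]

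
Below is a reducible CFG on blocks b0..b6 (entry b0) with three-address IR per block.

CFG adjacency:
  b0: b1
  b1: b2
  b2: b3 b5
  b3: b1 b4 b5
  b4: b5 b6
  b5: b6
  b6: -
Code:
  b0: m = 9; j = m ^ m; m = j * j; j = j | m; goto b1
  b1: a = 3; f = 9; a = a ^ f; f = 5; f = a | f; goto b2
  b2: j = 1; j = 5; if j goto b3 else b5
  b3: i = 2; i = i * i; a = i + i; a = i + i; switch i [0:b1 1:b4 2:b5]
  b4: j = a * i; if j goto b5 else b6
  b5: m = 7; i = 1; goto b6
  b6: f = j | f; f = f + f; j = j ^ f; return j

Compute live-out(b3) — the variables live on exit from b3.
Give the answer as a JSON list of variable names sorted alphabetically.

Answer: ["a", "f", "i", "j"]

Derivation:
Per-block:
  b0: {j,m} / ∅
  b1: {a,f} / ∅
  b2: {j} / ∅
  b3: {a,i} / ∅
  b4: {j} / {a,i}
  b5: {i,m} / ∅
  b6: {f,j} / {f,j}

Live sets:
  live b0: ∅→∅
  live b1: ∅→{f}
  live b2: {f}→{f,j}
  live b3: {f,j}→{a,f,i,j}
  live b4: {a,f,i}→{f,j}
  live b5: {f,j}→{f,j}
  live b6: {f,j}→∅

live-out(b3) = ["a", "f", "i", "j"]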